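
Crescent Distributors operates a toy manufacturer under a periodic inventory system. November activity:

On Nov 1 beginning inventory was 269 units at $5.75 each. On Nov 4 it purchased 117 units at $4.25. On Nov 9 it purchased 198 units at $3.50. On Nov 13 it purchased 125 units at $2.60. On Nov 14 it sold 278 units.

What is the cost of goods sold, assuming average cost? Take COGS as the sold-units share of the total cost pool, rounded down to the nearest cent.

COGS = $1,200.61

Nov 14, sell 278: 278/709 × $3,062.00 → $1,200.61
Ending inventory (cost pool remaining) = $1,861.39
Check: goods available $3,062.00 = COGS $1,200.61 + ending $1,861.39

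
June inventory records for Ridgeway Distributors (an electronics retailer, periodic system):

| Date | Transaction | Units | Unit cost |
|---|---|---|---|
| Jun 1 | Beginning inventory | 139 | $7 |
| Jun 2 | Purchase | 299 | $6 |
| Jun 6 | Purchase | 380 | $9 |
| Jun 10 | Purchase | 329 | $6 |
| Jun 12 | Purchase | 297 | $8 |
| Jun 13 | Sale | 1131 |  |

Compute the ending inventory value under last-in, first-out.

Jun 13, 1131 sold [LIFO — newest first]: 297 @ $8 + 329 @ $6 + 380 @ $9 + 125 @ $6 = $8,520
Ending inventory: 139 @ $7 + 174 @ $6 = $2,017

Ending inventory = $2,017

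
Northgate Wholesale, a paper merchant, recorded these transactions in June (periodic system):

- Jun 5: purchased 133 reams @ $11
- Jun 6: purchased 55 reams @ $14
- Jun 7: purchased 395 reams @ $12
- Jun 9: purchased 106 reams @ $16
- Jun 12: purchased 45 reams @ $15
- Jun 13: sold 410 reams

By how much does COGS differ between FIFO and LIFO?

$582

FIFO COGS: 133 @ $11 + 55 @ $14 + 222 @ $12 = $4,897
LIFO COGS: 45 @ $15 + 106 @ $16 + 259 @ $12 = $5,479
Difference = |$4,897 − $5,479| = $582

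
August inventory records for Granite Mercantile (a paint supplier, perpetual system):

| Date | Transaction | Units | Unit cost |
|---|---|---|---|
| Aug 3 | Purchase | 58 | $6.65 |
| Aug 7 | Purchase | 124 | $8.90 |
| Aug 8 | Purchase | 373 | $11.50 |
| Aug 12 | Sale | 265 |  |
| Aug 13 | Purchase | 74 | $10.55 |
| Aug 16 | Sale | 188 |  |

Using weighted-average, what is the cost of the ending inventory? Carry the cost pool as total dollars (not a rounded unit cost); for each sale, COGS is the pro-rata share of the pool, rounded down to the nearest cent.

After Aug 3: 58 on hand, pool $385.70 (≈ $6.6500 each)
After Aug 7: 182 on hand, pool $1,489.30 (≈ $8.1830 each)
After Aug 8: 555 on hand, pool $5,778.80 (≈ $10.4123 each)
Aug 12, sell 265: 265/555 × $5,778.80 → $2,759.24
After Aug 13: 364 on hand, pool $3,800.26 (≈ $10.4403 each)
Aug 16, sell 188: 188/364 × $3,800.26 → $1,962.77
Total COGS = $2,759.24 + $1,962.77 = $4,722.01
Ending inventory (cost pool remaining) = $1,837.49

Ending inventory = $1,837.49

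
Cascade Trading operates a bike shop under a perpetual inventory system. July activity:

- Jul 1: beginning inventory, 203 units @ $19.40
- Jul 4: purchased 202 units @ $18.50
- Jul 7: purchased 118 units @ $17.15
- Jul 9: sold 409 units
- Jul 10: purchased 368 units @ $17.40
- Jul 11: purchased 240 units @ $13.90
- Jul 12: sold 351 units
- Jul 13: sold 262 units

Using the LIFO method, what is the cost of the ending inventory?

Ending inventory = $2,114.60

Jul 9, 409 sold [LIFO — newest first]: 118 @ $17.15 + 202 @ $18.50 + 89 @ $19.40 = $7,487.30
Jul 12, 351 sold [LIFO — newest first]: 240 @ $13.90 + 111 @ $17.40 = $5,267.40
Jul 13, 262 sold [LIFO — newest first]: 257 @ $17.40 + 5 @ $19.40 = $4,568.80
Total COGS = $7,487.30 + $5,267.40 + $4,568.80 = $17,323.50
Ending inventory: 109 @ $19.40 = $2,114.60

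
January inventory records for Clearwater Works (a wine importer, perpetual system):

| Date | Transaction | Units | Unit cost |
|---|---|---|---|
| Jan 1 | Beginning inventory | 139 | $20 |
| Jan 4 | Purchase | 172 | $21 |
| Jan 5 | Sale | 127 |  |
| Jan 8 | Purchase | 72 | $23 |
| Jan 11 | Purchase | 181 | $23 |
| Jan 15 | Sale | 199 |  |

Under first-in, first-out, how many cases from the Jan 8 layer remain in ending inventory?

57

Jan 5, 127 sold [FIFO — oldest first]: 127 @ $20 = $2,540
Jan 15, 199 sold [FIFO — oldest first]: 12 @ $20 + 172 @ $21 + 15 @ $23 = $4,197
Total COGS = $2,540 + $4,197 = $6,737
Ending inventory: 57 @ $23 + 181 @ $23 = $5,474
Check: goods available $12,211 = COGS $6,737 + ending $5,474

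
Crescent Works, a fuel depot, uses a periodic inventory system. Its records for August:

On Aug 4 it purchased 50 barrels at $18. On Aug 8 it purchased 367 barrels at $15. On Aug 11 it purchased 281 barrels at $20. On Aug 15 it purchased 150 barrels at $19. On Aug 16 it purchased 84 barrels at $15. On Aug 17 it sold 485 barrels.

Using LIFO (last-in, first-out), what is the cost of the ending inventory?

Ending inventory = $7,005

Aug 17, 485 sold [LIFO — newest first]: 84 @ $15 + 150 @ $19 + 251 @ $20 = $9,130
Ending inventory: 50 @ $18 + 367 @ $15 + 30 @ $20 = $7,005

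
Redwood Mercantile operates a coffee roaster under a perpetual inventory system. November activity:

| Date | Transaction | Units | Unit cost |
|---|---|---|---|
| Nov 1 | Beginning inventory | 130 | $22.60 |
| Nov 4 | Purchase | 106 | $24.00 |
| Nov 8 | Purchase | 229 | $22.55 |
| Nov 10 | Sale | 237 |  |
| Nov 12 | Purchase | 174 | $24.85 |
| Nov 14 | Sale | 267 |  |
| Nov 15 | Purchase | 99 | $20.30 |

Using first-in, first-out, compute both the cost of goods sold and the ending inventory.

COGS = $11,615.10; ending inventory = $5,364.45

Nov 10, 237 sold [FIFO — oldest first]: 130 @ $22.60 + 106 @ $24.00 + 1 @ $22.55 = $5,504.55
Nov 14, 267 sold [FIFO — oldest first]: 228 @ $22.55 + 39 @ $24.85 = $6,110.55
Total COGS = $5,504.55 + $6,110.55 = $11,615.10
Ending inventory: 135 @ $24.85 + 99 @ $20.30 = $5,364.45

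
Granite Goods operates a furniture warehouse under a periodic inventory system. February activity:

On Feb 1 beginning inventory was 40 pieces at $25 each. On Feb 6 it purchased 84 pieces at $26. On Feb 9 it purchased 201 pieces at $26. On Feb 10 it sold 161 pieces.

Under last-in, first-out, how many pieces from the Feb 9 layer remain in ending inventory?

40

Feb 10, 161 sold [LIFO — newest first]: 161 @ $26 = $4,186
Ending inventory: 40 @ $25 + 84 @ $26 + 40 @ $26 = $4,224
Check: goods available $8,410 = COGS $4,186 + ending $4,224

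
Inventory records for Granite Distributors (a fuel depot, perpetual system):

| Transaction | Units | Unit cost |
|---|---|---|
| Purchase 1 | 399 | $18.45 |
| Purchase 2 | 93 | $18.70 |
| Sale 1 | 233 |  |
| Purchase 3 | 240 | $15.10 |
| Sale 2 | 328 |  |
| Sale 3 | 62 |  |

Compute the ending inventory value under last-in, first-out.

Sale 1 (233) [LIFO — newest first]: 93 @ $18.70 + 140 @ $18.45 = $4,322.10
Sale 2 (328) [LIFO — newest first]: 240 @ $15.10 + 88 @ $18.45 = $5,247.60
Sale 3 (62) [LIFO — newest first]: 62 @ $18.45 = $1,143.90
Total COGS = $4,322.10 + $5,247.60 + $1,143.90 = $10,713.60
Ending inventory: 109 @ $18.45 = $2,011.05

Ending inventory = $2,011.05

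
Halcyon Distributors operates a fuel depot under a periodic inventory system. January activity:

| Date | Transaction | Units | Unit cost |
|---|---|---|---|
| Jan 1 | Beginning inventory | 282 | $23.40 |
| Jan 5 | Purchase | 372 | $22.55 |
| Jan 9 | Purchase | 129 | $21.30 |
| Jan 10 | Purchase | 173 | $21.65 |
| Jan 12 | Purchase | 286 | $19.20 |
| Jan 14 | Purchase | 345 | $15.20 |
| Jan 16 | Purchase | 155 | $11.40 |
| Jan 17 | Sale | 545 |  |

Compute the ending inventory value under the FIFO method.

Ending inventory = $21,453.30

Jan 17, 545 sold [FIFO — oldest first]: 282 @ $23.40 + 263 @ $22.55 = $12,529.45
Ending inventory: 109 @ $22.55 + 129 @ $21.30 + 173 @ $21.65 + 286 @ $19.20 + 345 @ $15.20 + 155 @ $11.40 = $21,453.30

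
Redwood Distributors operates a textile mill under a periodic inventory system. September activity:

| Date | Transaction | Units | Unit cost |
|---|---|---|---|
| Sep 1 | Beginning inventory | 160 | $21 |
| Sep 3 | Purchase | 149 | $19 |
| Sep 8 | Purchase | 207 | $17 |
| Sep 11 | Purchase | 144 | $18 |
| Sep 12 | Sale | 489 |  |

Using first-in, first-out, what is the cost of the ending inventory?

Ending inventory = $3,051

Sep 12, 489 sold [FIFO — oldest first]: 160 @ $21 + 149 @ $19 + 180 @ $17 = $9,251
Ending inventory: 27 @ $17 + 144 @ $18 = $3,051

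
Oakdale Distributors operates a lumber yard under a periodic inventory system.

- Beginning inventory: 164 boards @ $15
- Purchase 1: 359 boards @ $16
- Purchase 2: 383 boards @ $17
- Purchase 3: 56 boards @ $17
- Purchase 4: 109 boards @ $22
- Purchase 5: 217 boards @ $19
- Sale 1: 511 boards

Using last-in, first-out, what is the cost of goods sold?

COGS = $9,666

Sale 1 (511) [LIFO — newest first]: 217 @ $19 + 109 @ $22 + 56 @ $17 + 129 @ $17 = $9,666
Ending inventory: 164 @ $15 + 359 @ $16 + 254 @ $17 = $12,522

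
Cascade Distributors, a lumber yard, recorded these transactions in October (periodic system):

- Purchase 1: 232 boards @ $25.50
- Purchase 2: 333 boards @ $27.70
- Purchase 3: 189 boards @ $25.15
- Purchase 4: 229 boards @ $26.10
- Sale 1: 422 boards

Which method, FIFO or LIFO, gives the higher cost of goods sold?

FIFO

FIFO COGS: 232 @ $25.50 + 190 @ $27.70 = $11,179.00
LIFO COGS: 229 @ $26.10 + 189 @ $25.15 + 4 @ $27.70 = $10,841.05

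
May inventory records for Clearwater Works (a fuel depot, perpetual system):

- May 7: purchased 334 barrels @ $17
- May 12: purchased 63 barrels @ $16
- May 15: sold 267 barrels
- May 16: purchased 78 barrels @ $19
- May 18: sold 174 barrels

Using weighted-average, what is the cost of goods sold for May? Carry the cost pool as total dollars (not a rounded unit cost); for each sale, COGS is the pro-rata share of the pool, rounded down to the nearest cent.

COGS = $7,567.87

After May 7: 334 on hand, pool $5,678.00 (≈ $17.0000 each)
After May 12: 397 on hand, pool $6,686.00 (≈ $16.8413 each)
May 15, sell 267: 267/397 × $6,686.00 → $4,496.62
After May 16: 208 on hand, pool $3,671.38 (≈ $17.6509 each)
May 18, sell 174: 174/208 × $3,671.38 → $3,071.25
Total COGS = $4,496.62 + $3,071.25 = $7,567.87
Ending inventory (cost pool remaining) = $600.13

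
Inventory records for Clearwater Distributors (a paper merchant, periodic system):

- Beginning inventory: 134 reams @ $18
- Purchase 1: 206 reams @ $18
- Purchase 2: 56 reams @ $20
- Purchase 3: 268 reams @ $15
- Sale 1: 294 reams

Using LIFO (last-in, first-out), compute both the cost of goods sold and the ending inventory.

COGS = $4,540; ending inventory = $6,720

Sale 1 (294) [LIFO — newest first]: 268 @ $15 + 26 @ $20 = $4,540
Ending inventory: 134 @ $18 + 206 @ $18 + 30 @ $20 = $6,720
Check: goods available $11,260 = COGS $4,540 + ending $6,720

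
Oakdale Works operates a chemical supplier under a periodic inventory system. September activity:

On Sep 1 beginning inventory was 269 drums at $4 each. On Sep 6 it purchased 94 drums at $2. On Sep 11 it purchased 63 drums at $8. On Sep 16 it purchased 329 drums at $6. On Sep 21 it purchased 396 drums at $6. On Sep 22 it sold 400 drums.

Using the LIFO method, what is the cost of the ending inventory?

Sep 22, 400 sold [LIFO — newest first]: 396 @ $6 + 4 @ $6 = $2,400
Ending inventory: 269 @ $4 + 94 @ $2 + 63 @ $8 + 325 @ $6 = $3,718

Ending inventory = $3,718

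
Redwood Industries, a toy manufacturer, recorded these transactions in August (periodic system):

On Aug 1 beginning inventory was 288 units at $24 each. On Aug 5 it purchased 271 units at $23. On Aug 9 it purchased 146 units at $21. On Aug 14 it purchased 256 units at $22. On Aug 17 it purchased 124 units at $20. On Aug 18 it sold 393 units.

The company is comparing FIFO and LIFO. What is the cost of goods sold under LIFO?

FIFO COGS: 288 @ $24 + 105 @ $23 = $9,327
LIFO COGS: 124 @ $20 + 256 @ $22 + 13 @ $21 = $8,385

COGS = $8,385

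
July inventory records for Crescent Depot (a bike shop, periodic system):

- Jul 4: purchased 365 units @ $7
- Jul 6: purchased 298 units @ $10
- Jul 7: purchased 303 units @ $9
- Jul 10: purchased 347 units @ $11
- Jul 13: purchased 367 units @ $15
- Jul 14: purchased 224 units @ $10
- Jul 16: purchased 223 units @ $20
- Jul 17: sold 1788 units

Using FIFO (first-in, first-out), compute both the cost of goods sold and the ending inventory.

Jul 17, 1788 sold [FIFO — oldest first]: 365 @ $7 + 298 @ $10 + 303 @ $9 + 347 @ $11 + 367 @ $15 + 108 @ $10 = $18,664
Ending inventory: 116 @ $10 + 223 @ $20 = $5,620
Check: goods available $24,284 = COGS $18,664 + ending $5,620

COGS = $18,664; ending inventory = $5,620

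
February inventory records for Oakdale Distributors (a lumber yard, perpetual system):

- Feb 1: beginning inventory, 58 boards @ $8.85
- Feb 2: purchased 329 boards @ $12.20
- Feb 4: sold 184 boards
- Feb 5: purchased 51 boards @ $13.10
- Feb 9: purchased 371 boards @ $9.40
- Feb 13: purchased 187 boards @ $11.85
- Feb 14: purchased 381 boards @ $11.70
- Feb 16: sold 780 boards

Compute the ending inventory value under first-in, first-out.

Ending inventory = $4,836.90

Feb 4, 184 sold [FIFO — oldest first]: 58 @ $8.85 + 126 @ $12.20 = $2,050.50
Feb 16, 780 sold [FIFO — oldest first]: 203 @ $12.20 + 51 @ $13.10 + 371 @ $9.40 + 155 @ $11.85 = $8,468.85
Total COGS = $2,050.50 + $8,468.85 = $10,519.35
Ending inventory: 32 @ $11.85 + 381 @ $11.70 = $4,836.90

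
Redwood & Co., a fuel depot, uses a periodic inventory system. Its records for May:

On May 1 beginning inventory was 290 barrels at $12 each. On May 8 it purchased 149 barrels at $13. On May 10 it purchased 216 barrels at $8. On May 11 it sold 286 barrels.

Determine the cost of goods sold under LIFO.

May 11, 286 sold [LIFO — newest first]: 216 @ $8 + 70 @ $13 = $2,638
Ending inventory: 290 @ $12 + 79 @ $13 = $4,507

COGS = $2,638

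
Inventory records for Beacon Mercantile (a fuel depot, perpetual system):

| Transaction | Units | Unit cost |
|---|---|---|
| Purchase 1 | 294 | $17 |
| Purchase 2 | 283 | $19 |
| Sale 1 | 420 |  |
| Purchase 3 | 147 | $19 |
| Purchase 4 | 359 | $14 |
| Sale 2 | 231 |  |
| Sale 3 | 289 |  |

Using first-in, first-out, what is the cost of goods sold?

Sale 1 (420) [FIFO — oldest first]: 294 @ $17 + 126 @ $19 = $7,392
Sale 2 (231) [FIFO — oldest first]: 157 @ $19 + 74 @ $19 = $4,389
Sale 3 (289) [FIFO — oldest first]: 73 @ $19 + 216 @ $14 = $4,411
Total COGS = $7,392 + $4,389 + $4,411 = $16,192
Ending inventory: 143 @ $14 = $2,002

COGS = $16,192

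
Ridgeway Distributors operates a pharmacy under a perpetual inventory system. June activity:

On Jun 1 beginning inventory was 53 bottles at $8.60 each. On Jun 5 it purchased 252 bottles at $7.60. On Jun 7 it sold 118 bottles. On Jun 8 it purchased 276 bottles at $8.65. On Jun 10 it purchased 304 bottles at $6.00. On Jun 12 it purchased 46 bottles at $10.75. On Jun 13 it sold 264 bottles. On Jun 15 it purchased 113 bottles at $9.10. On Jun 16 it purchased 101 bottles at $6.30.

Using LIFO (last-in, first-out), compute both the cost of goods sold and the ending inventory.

COGS = $2,699.30; ending inventory = $6,042.20

Jun 7, 118 sold [LIFO — newest first]: 118 @ $7.60 = $896.80
Jun 13, 264 sold [LIFO — newest first]: 46 @ $10.75 + 218 @ $6.00 = $1,802.50
Total COGS = $896.80 + $1,802.50 = $2,699.30
Ending inventory: 53 @ $8.60 + 134 @ $7.60 + 276 @ $8.65 + 86 @ $6.00 + 113 @ $9.10 + 101 @ $6.30 = $6,042.20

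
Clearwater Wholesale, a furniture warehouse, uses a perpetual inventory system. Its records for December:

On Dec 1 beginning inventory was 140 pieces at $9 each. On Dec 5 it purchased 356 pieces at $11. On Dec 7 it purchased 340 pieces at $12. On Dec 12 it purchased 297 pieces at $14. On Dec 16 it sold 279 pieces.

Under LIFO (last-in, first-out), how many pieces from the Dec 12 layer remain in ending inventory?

Dec 16, 279 sold [LIFO — newest first]: 279 @ $14 = $3,906
Ending inventory: 140 @ $9 + 356 @ $11 + 340 @ $12 + 18 @ $14 = $9,508

18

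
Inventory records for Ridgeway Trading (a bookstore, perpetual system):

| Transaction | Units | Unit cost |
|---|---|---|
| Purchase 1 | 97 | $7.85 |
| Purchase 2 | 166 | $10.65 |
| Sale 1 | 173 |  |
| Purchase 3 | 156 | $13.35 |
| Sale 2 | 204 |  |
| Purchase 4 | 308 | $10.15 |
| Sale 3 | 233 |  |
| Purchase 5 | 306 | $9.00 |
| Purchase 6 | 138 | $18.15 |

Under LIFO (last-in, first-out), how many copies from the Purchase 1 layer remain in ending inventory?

Sale 1 (173) [LIFO — newest first]: 166 @ $10.65 + 7 @ $7.85 = $1,822.85
Sale 2 (204) [LIFO — newest first]: 156 @ $13.35 + 48 @ $7.85 = $2,459.40
Sale 3 (233) [LIFO — newest first]: 233 @ $10.15 = $2,364.95
Total COGS = $1,822.85 + $2,459.40 + $2,364.95 = $6,647.20
Ending inventory: 42 @ $7.85 + 75 @ $10.15 + 306 @ $9.00 + 138 @ $18.15 = $6,349.65

42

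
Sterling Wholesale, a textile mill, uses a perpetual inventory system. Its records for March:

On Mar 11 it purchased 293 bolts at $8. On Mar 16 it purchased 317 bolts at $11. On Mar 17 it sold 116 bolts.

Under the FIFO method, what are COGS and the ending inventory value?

COGS = $928; ending inventory = $4,903

Mar 17, 116 sold [FIFO — oldest first]: 116 @ $8 = $928
Ending inventory: 177 @ $8 + 317 @ $11 = $4,903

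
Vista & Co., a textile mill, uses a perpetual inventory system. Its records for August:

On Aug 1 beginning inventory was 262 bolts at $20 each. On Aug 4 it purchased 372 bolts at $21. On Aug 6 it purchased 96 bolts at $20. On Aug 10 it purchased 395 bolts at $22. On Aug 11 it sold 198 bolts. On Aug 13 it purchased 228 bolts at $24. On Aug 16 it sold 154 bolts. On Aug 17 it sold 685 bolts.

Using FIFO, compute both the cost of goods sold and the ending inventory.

Aug 11, 198 sold [FIFO — oldest first]: 198 @ $20 = $3,960
Aug 16, 154 sold [FIFO — oldest first]: 64 @ $20 + 90 @ $21 = $3,170
Aug 17, 685 sold [FIFO — oldest first]: 282 @ $21 + 96 @ $20 + 307 @ $22 = $14,596
Total COGS = $3,960 + $3,170 + $14,596 = $21,726
Ending inventory: 88 @ $22 + 228 @ $24 = $7,408

COGS = $21,726; ending inventory = $7,408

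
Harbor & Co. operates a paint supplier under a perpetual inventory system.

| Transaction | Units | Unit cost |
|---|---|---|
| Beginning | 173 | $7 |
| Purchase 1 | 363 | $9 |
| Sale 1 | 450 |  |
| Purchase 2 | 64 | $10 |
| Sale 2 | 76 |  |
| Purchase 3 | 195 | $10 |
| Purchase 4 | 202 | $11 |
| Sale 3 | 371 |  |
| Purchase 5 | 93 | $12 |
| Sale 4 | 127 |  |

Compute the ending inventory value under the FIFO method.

Ending inventory = $792

Sale 1 (450) [FIFO — oldest first]: 173 @ $7 + 277 @ $9 = $3,704
Sale 2 (76) [FIFO — oldest first]: 76 @ $9 = $684
Sale 3 (371) [FIFO — oldest first]: 10 @ $9 + 64 @ $10 + 195 @ $10 + 102 @ $11 = $3,802
Sale 4 (127) [FIFO — oldest first]: 100 @ $11 + 27 @ $12 = $1,424
Total COGS = $3,704 + $684 + $3,802 + $1,424 = $9,614
Ending inventory: 66 @ $12 = $792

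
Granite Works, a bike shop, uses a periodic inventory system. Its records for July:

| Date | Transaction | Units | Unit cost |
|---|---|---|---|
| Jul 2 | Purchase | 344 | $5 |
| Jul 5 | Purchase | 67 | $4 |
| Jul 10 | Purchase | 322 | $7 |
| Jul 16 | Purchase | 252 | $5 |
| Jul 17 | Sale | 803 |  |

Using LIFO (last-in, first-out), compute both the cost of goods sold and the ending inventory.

COGS = $4,592; ending inventory = $910

Jul 17, 803 sold [LIFO — newest first]: 252 @ $5 + 322 @ $7 + 67 @ $4 + 162 @ $5 = $4,592
Ending inventory: 182 @ $5 = $910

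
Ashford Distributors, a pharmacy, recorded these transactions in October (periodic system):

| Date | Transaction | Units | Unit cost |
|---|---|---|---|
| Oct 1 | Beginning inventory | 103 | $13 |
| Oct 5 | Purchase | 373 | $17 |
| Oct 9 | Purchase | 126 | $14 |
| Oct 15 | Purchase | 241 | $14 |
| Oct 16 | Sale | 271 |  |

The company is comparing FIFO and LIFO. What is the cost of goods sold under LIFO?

COGS = $3,794

FIFO COGS: 103 @ $13 + 168 @ $17 = $4,195
LIFO COGS: 241 @ $14 + 30 @ $14 = $3,794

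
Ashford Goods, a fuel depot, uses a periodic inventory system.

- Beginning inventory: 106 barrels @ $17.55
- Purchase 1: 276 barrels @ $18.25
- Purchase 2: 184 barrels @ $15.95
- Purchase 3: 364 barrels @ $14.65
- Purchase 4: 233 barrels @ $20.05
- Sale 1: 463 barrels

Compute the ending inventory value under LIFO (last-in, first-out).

Sale 1 (463) [LIFO — newest first]: 233 @ $20.05 + 230 @ $14.65 = $8,041.15
Ending inventory: 106 @ $17.55 + 276 @ $18.25 + 184 @ $15.95 + 134 @ $14.65 = $11,795.20
Check: goods available $19,836.35 = COGS $8,041.15 + ending $11,795.20

Ending inventory = $11,795.20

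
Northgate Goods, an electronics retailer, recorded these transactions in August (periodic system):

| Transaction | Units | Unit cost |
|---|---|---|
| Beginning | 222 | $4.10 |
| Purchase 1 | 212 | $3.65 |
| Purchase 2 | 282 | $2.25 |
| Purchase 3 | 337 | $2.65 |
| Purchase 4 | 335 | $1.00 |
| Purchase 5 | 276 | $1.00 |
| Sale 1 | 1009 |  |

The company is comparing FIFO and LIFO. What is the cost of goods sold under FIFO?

FIFO COGS: 222 @ $4.10 + 212 @ $3.65 + 282 @ $2.25 + 293 @ $2.65 = $3,094.95
LIFO COGS: 276 @ $1.00 + 335 @ $1.00 + 337 @ $2.65 + 61 @ $2.25 = $1,641.30

COGS = $3,094.95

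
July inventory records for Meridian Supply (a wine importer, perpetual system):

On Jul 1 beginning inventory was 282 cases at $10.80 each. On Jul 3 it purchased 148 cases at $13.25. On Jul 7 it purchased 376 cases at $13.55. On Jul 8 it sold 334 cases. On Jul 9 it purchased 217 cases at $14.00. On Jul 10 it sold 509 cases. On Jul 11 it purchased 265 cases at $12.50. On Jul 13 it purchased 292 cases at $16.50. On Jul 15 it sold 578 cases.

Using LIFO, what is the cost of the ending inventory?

Ending inventory = $1,717.20

Jul 8, 334 sold [LIFO — newest first]: 334 @ $13.55 = $4,525.70
Jul 10, 509 sold [LIFO — newest first]: 217 @ $14.00 + 42 @ $13.55 + 148 @ $13.25 + 102 @ $10.80 = $6,669.70
Jul 15, 578 sold [LIFO — newest first]: 292 @ $16.50 + 265 @ $12.50 + 21 @ $10.80 = $8,357.30
Total COGS = $4,525.70 + $6,669.70 + $8,357.30 = $19,552.70
Ending inventory: 159 @ $10.80 = $1,717.20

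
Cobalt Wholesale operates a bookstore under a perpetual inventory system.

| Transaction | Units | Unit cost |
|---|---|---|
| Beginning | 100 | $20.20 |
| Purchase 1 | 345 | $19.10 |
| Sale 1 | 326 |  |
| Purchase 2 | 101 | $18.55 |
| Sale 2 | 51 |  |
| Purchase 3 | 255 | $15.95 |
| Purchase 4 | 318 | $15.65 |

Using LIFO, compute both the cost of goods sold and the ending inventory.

COGS = $7,172.65; ending inventory = $12,354.35

Sale 1 (326) [LIFO — newest first]: 326 @ $19.10 = $6,226.60
Sale 2 (51) [LIFO — newest first]: 51 @ $18.55 = $946.05
Total COGS = $6,226.60 + $946.05 = $7,172.65
Ending inventory: 100 @ $20.20 + 19 @ $19.10 + 50 @ $18.55 + 255 @ $15.95 + 318 @ $15.65 = $12,354.35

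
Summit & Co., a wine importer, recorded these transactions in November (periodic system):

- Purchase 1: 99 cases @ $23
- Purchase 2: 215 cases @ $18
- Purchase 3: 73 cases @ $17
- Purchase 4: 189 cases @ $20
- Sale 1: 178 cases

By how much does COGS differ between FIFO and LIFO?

FIFO COGS: 99 @ $23 + 79 @ $18 = $3,699
LIFO COGS: 178 @ $20 = $3,560
Difference = |$3,699 − $3,560| = $139

$139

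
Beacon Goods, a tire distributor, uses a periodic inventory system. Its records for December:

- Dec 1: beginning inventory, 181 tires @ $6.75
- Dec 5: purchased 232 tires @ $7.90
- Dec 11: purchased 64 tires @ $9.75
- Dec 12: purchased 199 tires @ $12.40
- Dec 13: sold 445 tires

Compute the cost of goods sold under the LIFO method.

COGS = $4,529.40

Dec 13, 445 sold [LIFO — newest first]: 199 @ $12.40 + 64 @ $9.75 + 182 @ $7.90 = $4,529.40
Ending inventory: 181 @ $6.75 + 50 @ $7.90 = $1,616.75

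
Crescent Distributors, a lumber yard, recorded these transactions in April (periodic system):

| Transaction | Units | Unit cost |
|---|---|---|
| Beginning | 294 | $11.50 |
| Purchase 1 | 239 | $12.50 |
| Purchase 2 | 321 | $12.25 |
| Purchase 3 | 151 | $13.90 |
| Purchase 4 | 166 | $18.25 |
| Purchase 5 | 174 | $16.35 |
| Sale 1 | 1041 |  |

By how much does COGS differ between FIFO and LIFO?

$1,711.40

FIFO COGS: 294 @ $11.50 + 239 @ $12.50 + 321 @ $12.25 + 151 @ $13.90 + 36 @ $18.25 = $13,056.65
LIFO COGS: 174 @ $16.35 + 166 @ $18.25 + 151 @ $13.90 + 321 @ $12.25 + 229 @ $12.50 = $14,768.05
Difference = |$13,056.65 − $14,768.05| = $1,711.40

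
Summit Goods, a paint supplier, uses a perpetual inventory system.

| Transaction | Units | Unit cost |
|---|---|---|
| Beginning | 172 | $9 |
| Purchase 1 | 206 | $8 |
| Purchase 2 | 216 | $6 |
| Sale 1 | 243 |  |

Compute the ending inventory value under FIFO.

Sale 1 (243) [FIFO — oldest first]: 172 @ $9 + 71 @ $8 = $2,116
Ending inventory: 135 @ $8 + 216 @ $6 = $2,376

Ending inventory = $2,376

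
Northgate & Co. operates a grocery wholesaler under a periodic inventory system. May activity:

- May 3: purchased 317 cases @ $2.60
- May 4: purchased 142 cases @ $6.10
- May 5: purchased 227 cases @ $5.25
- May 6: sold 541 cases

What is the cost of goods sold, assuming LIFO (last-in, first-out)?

COGS = $2,505.15

May 6, 541 sold [LIFO — newest first]: 227 @ $5.25 + 142 @ $6.10 + 172 @ $2.60 = $2,505.15
Ending inventory: 145 @ $2.60 = $377.00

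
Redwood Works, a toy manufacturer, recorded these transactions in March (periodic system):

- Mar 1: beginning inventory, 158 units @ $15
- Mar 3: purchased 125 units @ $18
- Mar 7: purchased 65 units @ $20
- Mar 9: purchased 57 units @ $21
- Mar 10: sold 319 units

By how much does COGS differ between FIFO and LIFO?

$487

FIFO COGS: 158 @ $15 + 125 @ $18 + 36 @ $20 = $5,340
LIFO COGS: 57 @ $21 + 65 @ $20 + 125 @ $18 + 72 @ $15 = $5,827
Difference = |$5,340 − $5,827| = $487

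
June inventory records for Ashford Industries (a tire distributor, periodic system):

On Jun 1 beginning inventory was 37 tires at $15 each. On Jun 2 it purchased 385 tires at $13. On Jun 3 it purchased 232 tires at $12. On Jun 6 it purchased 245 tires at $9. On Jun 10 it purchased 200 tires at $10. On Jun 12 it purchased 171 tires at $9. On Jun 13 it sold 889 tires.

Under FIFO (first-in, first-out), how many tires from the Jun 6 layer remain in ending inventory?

10

Jun 13, 889 sold [FIFO — oldest first]: 37 @ $15 + 385 @ $13 + 232 @ $12 + 235 @ $9 = $10,459
Ending inventory: 10 @ $9 + 200 @ $10 + 171 @ $9 = $3,629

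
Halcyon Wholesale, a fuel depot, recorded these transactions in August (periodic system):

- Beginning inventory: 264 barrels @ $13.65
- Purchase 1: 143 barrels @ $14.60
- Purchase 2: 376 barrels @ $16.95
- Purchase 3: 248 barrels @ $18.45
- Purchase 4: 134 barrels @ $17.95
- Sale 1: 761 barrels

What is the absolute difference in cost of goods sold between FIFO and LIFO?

FIFO COGS: 264 @ $13.65 + 143 @ $14.60 + 354 @ $16.95 = $11,691.70
LIFO COGS: 134 @ $17.95 + 248 @ $18.45 + 376 @ $16.95 + 3 @ $14.60 = $13,397.90
Difference = |$11,691.70 − $13,397.90| = $1,706.20

$1,706.20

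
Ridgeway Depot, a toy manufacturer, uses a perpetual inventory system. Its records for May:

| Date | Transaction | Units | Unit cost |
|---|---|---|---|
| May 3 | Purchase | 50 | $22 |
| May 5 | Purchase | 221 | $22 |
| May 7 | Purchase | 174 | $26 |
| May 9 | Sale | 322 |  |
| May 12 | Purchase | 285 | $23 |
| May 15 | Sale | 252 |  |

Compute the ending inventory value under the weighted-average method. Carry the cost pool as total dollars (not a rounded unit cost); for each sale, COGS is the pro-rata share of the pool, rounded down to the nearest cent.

Ending inventory = $3,614.53

After May 3: 50 on hand, pool $1,100.00 (≈ $22.0000 each)
After May 5: 271 on hand, pool $5,962.00 (≈ $22.0000 each)
After May 7: 445 on hand, pool $10,486.00 (≈ $23.5640 each)
May 9, sell 322: 322/445 × $10,486.00 → $7,587.62
After May 12: 408 on hand, pool $9,453.38 (≈ $23.1700 each)
May 15, sell 252: 252/408 × $9,453.38 → $5,838.85
Total COGS = $7,587.62 + $5,838.85 = $13,426.47
Ending inventory (cost pool remaining) = $3,614.53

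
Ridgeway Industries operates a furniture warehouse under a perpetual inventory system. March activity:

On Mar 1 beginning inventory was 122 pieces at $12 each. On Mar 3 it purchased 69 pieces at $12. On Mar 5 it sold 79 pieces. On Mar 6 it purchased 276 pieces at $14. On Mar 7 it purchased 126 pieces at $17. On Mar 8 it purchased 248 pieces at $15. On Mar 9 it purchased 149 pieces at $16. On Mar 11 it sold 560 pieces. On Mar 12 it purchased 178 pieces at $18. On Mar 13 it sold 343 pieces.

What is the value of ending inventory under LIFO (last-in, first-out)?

Mar 5, 79 sold [LIFO — newest first]: 69 @ $12 + 10 @ $12 = $948
Mar 11, 560 sold [LIFO — newest first]: 149 @ $16 + 248 @ $15 + 126 @ $17 + 37 @ $14 = $8,764
Mar 13, 343 sold [LIFO — newest first]: 178 @ $18 + 165 @ $14 = $5,514
Total COGS = $948 + $8,764 + $5,514 = $15,226
Ending inventory: 112 @ $12 + 74 @ $14 = $2,380
Check: goods available $17,606 = COGS $15,226 + ending $2,380

Ending inventory = $2,380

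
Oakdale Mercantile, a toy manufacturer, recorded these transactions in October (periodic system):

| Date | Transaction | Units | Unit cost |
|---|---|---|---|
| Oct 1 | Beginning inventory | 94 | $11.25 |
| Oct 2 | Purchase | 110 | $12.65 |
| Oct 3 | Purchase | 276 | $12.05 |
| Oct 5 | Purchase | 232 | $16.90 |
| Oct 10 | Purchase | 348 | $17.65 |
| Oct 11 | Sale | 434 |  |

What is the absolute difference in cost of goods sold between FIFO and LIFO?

FIFO COGS: 94 @ $11.25 + 110 @ $12.65 + 230 @ $12.05 = $5,220.50
LIFO COGS: 348 @ $17.65 + 86 @ $16.90 = $7,595.60
Difference = |$5,220.50 − $7,595.60| = $2,375.10

$2,375.10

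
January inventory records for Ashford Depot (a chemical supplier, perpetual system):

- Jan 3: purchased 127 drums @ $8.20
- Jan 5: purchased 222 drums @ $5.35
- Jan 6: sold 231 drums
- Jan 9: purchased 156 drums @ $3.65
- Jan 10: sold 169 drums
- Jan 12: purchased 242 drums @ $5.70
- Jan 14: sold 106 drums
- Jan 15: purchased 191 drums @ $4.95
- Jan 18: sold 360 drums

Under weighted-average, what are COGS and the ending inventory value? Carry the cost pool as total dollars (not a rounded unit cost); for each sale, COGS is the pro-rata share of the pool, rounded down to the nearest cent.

After Jan 3: 127 on hand, pool $1,041.40 (≈ $8.2000 each)
After Jan 5: 349 on hand, pool $2,229.10 (≈ $6.3871 each)
Jan 6, sell 231: 231/349 × $2,229.10 → $1,475.42
After Jan 9: 274 on hand, pool $1,323.08 (≈ $4.8288 each)
Jan 10, sell 169: 169/274 × $1,323.08 → $816.06
After Jan 12: 347 on hand, pool $1,886.42 (≈ $5.4364 each)
Jan 14, sell 106: 106/347 × $1,886.42 → $576.25
After Jan 15: 432 on hand, pool $2,255.62 (≈ $5.2213 each)
Jan 18, sell 360: 360/432 × $2,255.62 → $1,879.68
Total COGS = $1,475.42 + $816.06 + $576.25 + $1,879.68 = $4,747.41
Ending inventory (cost pool remaining) = $375.94

COGS = $4,747.41; ending inventory = $375.94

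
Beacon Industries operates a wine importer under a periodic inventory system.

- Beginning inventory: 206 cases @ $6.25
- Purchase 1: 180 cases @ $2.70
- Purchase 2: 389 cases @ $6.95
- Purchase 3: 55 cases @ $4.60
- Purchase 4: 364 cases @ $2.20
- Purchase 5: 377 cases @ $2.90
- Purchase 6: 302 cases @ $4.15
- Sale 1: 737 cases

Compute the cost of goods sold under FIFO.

COGS = $4,212.95

Sale 1 (737) [FIFO — oldest first]: 206 @ $6.25 + 180 @ $2.70 + 351 @ $6.95 = $4,212.95
Ending inventory: 38 @ $6.95 + 55 @ $4.60 + 364 @ $2.20 + 377 @ $2.90 + 302 @ $4.15 = $3,664.50
Check: goods available $7,877.45 = COGS $4,212.95 + ending $3,664.50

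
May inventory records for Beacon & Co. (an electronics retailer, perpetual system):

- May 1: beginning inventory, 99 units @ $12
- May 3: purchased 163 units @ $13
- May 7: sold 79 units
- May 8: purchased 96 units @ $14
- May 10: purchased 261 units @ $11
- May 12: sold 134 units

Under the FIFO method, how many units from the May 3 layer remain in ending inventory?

May 7, 79 sold [FIFO — oldest first]: 79 @ $12 = $948
May 12, 134 sold [FIFO — oldest first]: 20 @ $12 + 114 @ $13 = $1,722
Total COGS = $948 + $1,722 = $2,670
Ending inventory: 49 @ $13 + 96 @ $14 + 261 @ $11 = $4,852

49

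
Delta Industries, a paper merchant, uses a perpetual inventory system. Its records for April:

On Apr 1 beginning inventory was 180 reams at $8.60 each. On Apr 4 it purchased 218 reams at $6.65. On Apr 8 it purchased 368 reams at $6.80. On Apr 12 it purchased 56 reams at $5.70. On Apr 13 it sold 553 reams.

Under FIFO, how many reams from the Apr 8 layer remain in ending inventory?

213

Apr 13, 553 sold [FIFO — oldest first]: 180 @ $8.60 + 218 @ $6.65 + 155 @ $6.80 = $4,051.70
Ending inventory: 213 @ $6.80 + 56 @ $5.70 = $1,767.60
Check: goods available $5,819.30 = COGS $4,051.70 + ending $1,767.60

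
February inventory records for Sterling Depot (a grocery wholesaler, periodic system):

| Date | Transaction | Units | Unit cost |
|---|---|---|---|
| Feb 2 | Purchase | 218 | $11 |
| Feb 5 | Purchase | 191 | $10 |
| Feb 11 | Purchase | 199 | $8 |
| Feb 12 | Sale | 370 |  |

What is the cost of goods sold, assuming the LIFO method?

Feb 12, 370 sold [LIFO — newest first]: 199 @ $8 + 171 @ $10 = $3,302
Ending inventory: 218 @ $11 + 20 @ $10 = $2,598

COGS = $3,302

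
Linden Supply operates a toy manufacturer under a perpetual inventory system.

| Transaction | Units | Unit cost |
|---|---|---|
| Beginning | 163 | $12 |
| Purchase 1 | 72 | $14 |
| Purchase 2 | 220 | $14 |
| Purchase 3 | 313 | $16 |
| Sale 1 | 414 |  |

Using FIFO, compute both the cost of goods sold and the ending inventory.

COGS = $5,470; ending inventory = $5,582

Sale 1 (414) [FIFO — oldest first]: 163 @ $12 + 72 @ $14 + 179 @ $14 = $5,470
Ending inventory: 41 @ $14 + 313 @ $16 = $5,582
Check: goods available $11,052 = COGS $5,470 + ending $5,582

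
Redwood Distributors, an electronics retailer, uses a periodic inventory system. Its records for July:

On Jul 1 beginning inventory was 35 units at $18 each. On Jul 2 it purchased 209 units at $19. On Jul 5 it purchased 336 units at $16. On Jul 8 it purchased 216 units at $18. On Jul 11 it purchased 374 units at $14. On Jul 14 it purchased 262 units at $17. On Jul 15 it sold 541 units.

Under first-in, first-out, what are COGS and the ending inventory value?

COGS = $9,353; ending inventory = $14,202

Jul 15, 541 sold [FIFO — oldest first]: 35 @ $18 + 209 @ $19 + 297 @ $16 = $9,353
Ending inventory: 39 @ $16 + 216 @ $18 + 374 @ $14 + 262 @ $17 = $14,202
Check: goods available $23,555 = COGS $9,353 + ending $14,202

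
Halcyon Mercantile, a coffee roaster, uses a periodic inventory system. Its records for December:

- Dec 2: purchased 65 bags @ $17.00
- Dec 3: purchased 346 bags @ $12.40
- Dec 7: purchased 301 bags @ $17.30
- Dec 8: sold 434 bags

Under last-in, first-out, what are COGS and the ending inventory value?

COGS = $6,856.50; ending inventory = $3,746.20

Dec 8, 434 sold [LIFO — newest first]: 301 @ $17.30 + 133 @ $12.40 = $6,856.50
Ending inventory: 65 @ $17.00 + 213 @ $12.40 = $3,746.20
Check: goods available $10,602.70 = COGS $6,856.50 + ending $3,746.20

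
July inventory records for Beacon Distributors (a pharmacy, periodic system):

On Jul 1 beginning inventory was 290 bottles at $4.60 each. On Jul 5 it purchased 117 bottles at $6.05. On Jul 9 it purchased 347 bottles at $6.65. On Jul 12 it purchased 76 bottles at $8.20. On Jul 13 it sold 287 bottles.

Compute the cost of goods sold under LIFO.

COGS = $2,026.35

Jul 13, 287 sold [LIFO — newest first]: 76 @ $8.20 + 211 @ $6.65 = $2,026.35
Ending inventory: 290 @ $4.60 + 117 @ $6.05 + 136 @ $6.65 = $2,946.25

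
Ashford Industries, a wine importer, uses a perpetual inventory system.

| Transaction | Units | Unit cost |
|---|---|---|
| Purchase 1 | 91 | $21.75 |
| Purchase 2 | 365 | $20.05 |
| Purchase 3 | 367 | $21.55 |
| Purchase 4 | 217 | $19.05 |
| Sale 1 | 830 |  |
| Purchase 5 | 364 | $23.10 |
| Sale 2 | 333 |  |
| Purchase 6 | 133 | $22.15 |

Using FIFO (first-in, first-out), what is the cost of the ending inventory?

Sale 1 (830) [FIFO — oldest first]: 91 @ $21.75 + 365 @ $20.05 + 367 @ $21.55 + 7 @ $19.05 = $17,339.70
Sale 2 (333) [FIFO — oldest first]: 210 @ $19.05 + 123 @ $23.10 = $6,841.80
Total COGS = $17,339.70 + $6,841.80 = $24,181.50
Ending inventory: 241 @ $23.10 + 133 @ $22.15 = $8,513.05
Check: goods available $32,694.55 = COGS $24,181.50 + ending $8,513.05

Ending inventory = $8,513.05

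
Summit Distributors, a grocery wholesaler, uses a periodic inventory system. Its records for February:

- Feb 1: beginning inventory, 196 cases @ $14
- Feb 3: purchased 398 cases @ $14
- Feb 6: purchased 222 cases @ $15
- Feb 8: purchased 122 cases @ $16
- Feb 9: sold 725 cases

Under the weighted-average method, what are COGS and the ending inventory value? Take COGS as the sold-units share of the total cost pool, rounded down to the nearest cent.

COGS = $10,510.18; ending inventory = $3,087.82

Feb 9, sell 725: 725/938 × $13,598.00 → $10,510.18
Ending inventory (cost pool remaining) = $3,087.82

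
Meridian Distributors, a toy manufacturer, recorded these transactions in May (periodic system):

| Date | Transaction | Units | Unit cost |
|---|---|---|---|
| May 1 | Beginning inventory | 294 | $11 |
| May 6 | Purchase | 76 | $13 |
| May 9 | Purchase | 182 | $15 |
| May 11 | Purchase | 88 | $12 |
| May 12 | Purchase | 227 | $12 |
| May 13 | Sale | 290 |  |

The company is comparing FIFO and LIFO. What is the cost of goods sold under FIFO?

COGS = $3,190

FIFO COGS: 290 @ $11 = $3,190
LIFO COGS: 227 @ $12 + 63 @ $12 = $3,480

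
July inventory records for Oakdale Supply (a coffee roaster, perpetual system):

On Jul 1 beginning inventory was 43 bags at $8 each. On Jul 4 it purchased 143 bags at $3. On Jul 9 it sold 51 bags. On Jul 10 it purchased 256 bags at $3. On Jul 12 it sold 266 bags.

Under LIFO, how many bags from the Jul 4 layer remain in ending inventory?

Jul 9, 51 sold [LIFO — newest first]: 51 @ $3 = $153
Jul 12, 266 sold [LIFO — newest first]: 256 @ $3 + 10 @ $3 = $798
Total COGS = $153 + $798 = $951
Ending inventory: 43 @ $8 + 82 @ $3 = $590
Check: goods available $1,541 = COGS $951 + ending $590

82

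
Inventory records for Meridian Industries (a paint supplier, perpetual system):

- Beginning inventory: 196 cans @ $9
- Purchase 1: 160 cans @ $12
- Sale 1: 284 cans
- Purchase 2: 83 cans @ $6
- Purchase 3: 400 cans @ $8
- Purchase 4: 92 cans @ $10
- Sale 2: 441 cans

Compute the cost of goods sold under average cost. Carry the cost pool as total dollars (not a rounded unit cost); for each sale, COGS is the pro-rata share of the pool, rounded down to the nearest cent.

After Beginning: 196 on hand, pool $1,764.00 (≈ $9.0000 each)
After Purchase 1: 356 on hand, pool $3,684.00 (≈ $10.3483 each)
Sale 1, sell 284: 284/356 × $3,684.00 → $2,938.92
After Purchase 2: 155 on hand, pool $1,243.08 (≈ $8.0199 each)
After Purchase 3: 555 on hand, pool $4,443.08 (≈ $8.0055 each)
After Purchase 4: 647 on hand, pool $5,363.08 (≈ $8.2891 each)
Sale 2, sell 441: 441/647 × $5,363.08 → $3,655.51
Total COGS = $2,938.92 + $3,655.51 = $6,594.43
Ending inventory (cost pool remaining) = $1,707.57

COGS = $6,594.43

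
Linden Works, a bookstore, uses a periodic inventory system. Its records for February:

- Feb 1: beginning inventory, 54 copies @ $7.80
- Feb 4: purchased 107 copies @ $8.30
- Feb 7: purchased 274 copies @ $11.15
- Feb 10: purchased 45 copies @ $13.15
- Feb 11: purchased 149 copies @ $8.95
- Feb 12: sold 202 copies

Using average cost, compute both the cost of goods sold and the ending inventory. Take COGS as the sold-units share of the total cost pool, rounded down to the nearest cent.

COGS = $2,019.90; ending inventory = $4,269.80

Feb 12, sell 202: 202/629 × $6,289.70 → $2,019.90
Ending inventory (cost pool remaining) = $4,269.80
Check: goods available $6,289.70 = COGS $2,019.90 + ending $4,269.80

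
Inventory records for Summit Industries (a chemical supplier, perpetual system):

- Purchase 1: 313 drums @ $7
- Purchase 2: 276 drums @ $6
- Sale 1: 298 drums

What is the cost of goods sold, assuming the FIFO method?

Sale 1 (298) [FIFO — oldest first]: 298 @ $7 = $2,086
Ending inventory: 15 @ $7 + 276 @ $6 = $1,761

COGS = $2,086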